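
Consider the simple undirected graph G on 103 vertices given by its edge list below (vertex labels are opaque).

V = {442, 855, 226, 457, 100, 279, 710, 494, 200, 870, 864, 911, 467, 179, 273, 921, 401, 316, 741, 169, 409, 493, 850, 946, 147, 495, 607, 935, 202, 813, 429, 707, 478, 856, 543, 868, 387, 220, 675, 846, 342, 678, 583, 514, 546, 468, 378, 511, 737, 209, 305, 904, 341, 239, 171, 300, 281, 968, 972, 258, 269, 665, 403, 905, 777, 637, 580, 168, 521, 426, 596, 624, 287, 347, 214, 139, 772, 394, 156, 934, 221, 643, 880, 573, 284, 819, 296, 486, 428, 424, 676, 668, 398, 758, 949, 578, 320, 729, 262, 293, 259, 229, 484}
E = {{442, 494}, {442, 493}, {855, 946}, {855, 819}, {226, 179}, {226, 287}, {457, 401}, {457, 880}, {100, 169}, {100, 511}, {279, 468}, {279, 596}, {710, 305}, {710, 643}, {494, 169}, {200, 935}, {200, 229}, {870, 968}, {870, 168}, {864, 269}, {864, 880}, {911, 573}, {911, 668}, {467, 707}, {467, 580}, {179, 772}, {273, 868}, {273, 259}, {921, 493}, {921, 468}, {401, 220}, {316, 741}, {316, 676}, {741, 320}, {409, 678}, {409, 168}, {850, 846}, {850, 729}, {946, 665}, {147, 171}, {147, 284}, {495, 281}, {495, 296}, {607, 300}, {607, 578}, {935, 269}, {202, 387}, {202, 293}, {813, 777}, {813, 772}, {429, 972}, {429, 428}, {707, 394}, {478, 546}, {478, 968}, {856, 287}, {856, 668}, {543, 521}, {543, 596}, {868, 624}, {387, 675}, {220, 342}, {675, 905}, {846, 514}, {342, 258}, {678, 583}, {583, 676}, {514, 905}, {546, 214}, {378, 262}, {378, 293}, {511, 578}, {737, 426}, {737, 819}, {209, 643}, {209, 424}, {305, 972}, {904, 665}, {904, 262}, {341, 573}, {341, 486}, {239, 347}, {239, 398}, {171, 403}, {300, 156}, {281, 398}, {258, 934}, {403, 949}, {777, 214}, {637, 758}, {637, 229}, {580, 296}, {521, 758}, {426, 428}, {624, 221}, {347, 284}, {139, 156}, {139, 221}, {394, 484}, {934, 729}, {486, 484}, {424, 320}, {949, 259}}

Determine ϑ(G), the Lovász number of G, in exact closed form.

Vertex 258 has 2 neighbors: 342, 934.
deg(850) = 2; N(850) = {846, 729}.
deg(904) = 2; N(904) = {665, 262}.
Vertex 259 has 2 neighbors: 273, 949.
Regular of degree 2 on 103 vertices: the odd cycle C_{103}.
A has 52 distinct eigenvalues ≈ [2.0, 1.996, 1.985, 1.967, 1.941, 1.908, 1.868, 1.82, 1.767, 1.706, 1.639, 1.566, 1.488, 1.403, 1.314, 1.22, 1.121, 1.018, 0.911, 0.8, 0.687, 0.571, 0.454, 0.334, 0.213, 0.091, -0.03, -0.152, -0.274, -0.394, -0.513, -0.63, -0.744, -0.856, -0.965, -1.07, -1.171, -1.267, -1.359, -1.446, -1.528, -1.604, -1.673, -1.737, -1.794, -1.845, -1.888, -1.925, -1.955, -1.977, -1.992, -1.999].
−103·(-2*cos(pi/103)) / ((2)−(-2*cos(pi/103))) = 103*cos(pi/103)/(cos(pi/103) + 1) = ϑ(G).
Numerically 51.488020.
51 ≤ 103*cos(pi/103)/(cos(pi/103) + 1) ≤ 52: both strict.

103*cos(pi/103)/(cos(pi/103) + 1)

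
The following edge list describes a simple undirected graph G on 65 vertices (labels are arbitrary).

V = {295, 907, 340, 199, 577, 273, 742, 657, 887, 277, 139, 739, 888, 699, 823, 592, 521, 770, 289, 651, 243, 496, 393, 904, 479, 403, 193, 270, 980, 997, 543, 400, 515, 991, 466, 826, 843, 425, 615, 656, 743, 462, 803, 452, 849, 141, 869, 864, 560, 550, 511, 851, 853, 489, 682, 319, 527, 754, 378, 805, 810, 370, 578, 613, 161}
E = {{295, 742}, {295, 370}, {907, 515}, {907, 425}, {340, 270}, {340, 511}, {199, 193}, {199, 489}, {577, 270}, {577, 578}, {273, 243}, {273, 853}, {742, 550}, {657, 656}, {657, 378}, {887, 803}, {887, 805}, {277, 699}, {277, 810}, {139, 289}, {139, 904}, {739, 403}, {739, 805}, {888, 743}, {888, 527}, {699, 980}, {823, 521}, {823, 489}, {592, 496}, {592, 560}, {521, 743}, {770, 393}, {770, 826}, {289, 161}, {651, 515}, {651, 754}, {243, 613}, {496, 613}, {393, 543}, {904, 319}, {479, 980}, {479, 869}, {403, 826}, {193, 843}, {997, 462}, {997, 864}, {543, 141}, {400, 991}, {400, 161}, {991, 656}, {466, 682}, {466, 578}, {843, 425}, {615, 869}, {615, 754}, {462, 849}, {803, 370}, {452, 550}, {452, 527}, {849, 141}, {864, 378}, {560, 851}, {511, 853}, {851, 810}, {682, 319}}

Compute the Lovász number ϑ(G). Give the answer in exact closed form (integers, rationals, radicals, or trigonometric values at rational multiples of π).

65*cos(pi/65)/(cos(pi/65) + 1)

deg(888) = 2; N(888) = {743, 527}.
N(462) = {997, 849}, |N(462)| = 2.
deg(543) = 2; N(543) = {393, 141}.
N(193) = {199, 843}, |N(193)| = 2.
G on 65 vertices is 2-regular; connected 2-regular on 65 ⇒ C_{65}.
spec(A) ≈ [2.0, 1.991, 1.963, 1.916, 1.852, 1.771, 1.673, 1.559, 1.431, 1.29, 1.136, 0.972, 0.799, 0.618, 0.432, 0.241, 0.048, -0.145, -0.337, -0.525, -0.709, -0.886, -1.055, -1.214, -1.362, -1.497, -1.618, -1.724, -1.814, -1.887, -1.942, -1.979, -1.998] (distinct, 3 d.p.).
With N=65: ϑ(G) = 65·(-(-1)*2*cos(pi/65))/(2−(-2*cos(pi/65))) = 65*cos(pi/65)/(cos(pi/65) + 1).
= 32.48101… (decimal).
Check 32 ≤ 65*cos(pi/65)/(cos(pi/65) + 1) ≤ 33: both strict.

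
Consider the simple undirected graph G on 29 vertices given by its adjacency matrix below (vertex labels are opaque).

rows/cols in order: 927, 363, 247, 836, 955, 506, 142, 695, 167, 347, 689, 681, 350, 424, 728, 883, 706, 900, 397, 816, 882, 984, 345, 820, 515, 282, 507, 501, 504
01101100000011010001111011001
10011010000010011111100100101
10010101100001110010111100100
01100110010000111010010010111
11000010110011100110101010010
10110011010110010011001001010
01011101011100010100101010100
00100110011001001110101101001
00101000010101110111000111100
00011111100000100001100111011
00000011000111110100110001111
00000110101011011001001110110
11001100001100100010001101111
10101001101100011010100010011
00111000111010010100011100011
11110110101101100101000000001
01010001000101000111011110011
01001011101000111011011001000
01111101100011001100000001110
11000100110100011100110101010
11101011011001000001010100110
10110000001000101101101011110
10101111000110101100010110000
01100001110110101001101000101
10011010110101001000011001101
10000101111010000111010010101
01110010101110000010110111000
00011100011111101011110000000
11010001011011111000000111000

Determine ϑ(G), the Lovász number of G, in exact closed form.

sqrt(29)

Vertex 507 has 14 neighbors: 363, 247, 836, 142, 167, 689, 681, 350, 397, 882, 984, 820, 515, 282.
N(706) = {363, 836, 695, 681, 424, 900, 397, 816, 984, 345, 820, 515, 501, 504}, |N(706)| = 14.
Vertex 820 has 14 neighbors: 363, 247, 695, 167, 347, 681, 350, 728, 706, 816, 882, 345, 507, 504.
Vertex 350 has 14 neighbors: 927, 363, 955, 506, 689, 681, 728, 397, 345, 820, 282, 507, 501, 504.
Regular of degree 14 on 29 vertices: Paley(29): SR with (k,λ,μ)=(14,6,7).
A has 3 distinct eigenvalues ≈ [14.0, 2.19258, -3.19258].
Lovász: ϑ = −29(-sqrt(29)/2 - 1/2)/(14+-(-sqrt(29)/2 - 1/2)) = sqrt(29).
Numerically 5.3851648.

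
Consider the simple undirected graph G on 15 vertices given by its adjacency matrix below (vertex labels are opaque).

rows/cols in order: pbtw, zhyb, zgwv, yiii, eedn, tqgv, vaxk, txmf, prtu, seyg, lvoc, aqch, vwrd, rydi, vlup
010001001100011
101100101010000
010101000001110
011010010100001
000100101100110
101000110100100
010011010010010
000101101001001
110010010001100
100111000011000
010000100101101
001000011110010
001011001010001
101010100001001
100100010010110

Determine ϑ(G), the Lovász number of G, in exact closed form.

N(zgwv) = {zhyb, yiii, tqgv, aqch, vwrd, rydi}, |N(zgwv)| = 6.
N(rydi) = {pbtw, zgwv, eedn, vaxk, aqch, vlup}, |N(rydi)| = 6.
N(yiii) = {zhyb, zgwv, eedn, txmf, seyg, vlup}, |N(yiii)| = 6.
Vertex txmf has 6 neighbors: yiii, tqgv, vaxk, prtu, aqch, vlup.
G on 15 vertices is 6-regular; Kneser K(6,2) on C(6,2)=15 vertices.
spec(A) ≈ [6.0, 1.0, -3.0] (distinct, 5 d.p.).
Lovász: ϑ = −15(-3)/(6+-1*(-3)) = 5.
Numerically 5.00000000.

5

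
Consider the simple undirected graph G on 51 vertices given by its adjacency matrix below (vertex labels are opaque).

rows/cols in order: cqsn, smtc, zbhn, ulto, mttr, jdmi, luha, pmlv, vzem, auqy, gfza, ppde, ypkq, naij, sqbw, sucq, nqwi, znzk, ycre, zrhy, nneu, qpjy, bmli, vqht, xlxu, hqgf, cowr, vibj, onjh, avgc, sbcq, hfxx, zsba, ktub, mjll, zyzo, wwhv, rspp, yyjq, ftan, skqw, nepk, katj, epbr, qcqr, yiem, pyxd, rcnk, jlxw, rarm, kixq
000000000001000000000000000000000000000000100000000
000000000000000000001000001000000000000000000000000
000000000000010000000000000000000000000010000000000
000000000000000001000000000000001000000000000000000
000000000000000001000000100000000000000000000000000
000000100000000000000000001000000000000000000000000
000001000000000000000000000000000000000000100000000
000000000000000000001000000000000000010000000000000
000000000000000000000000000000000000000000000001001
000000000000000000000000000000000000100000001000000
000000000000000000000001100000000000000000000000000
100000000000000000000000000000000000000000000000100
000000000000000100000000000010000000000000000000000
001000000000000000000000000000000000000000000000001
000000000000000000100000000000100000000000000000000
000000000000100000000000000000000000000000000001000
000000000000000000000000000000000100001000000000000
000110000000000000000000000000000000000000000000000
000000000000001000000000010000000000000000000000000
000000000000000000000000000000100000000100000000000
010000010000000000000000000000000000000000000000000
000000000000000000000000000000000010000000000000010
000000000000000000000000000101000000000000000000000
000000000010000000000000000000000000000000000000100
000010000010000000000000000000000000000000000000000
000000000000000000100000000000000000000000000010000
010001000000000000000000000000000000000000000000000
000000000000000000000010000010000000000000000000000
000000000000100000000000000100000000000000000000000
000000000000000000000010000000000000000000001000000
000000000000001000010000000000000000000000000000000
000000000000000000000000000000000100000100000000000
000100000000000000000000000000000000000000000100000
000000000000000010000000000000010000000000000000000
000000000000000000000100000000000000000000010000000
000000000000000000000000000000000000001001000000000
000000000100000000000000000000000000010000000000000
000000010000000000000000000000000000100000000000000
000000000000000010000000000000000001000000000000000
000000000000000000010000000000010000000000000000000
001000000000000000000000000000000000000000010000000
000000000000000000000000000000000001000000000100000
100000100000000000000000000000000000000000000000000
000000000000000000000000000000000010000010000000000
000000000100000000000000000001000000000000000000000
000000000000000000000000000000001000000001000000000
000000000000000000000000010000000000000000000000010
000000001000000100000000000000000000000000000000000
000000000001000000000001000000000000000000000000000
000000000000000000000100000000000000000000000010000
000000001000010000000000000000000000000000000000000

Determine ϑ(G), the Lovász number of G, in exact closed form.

51*cos(pi/51)/(cos(pi/51) + 1)

Vertex cqsn has 2 neighbors: ppde, katj.
deg(gfza) = 2; N(gfza) = {vqht, xlxu}.
Vertex mjll has 2 neighbors: qpjy, epbr.
deg(rarm) = 2; N(rarm) = {qpjy, pyxd}.
G on 51 vertices is 2-regular; this is C_{51}, the 51-cycle.
Distinct eigenvalues (to 5 d.p.): [2.0, 1.98484, 1.93959, 1.86494, 1.76202, 1.63239, 1.47802, 1.30124, 1.10473, 0.89148, 0.66471, 0.42787, 0.18454, -0.06159, -0.30678, -0.54733, -0.77957, -1.0, -1.20527, -1.39227, -1.55816, -1.70043, -1.81693, -1.90588, -1.96595, -1.99621].
−51·(-2*cos(pi/51)) / ((2)−(-2*cos(pi/51))) = 51*cos(pi/51)/(cos(pi/51) + 1) = ϑ(G).
ϑ(G) ≈ 25.4758.
Sandwich: α(G)=25 ≤ ϑ(G)=51*cos(pi/51)/(cos(pi/51) + 1) ≤ χ(Ḡ)=26 (both strict).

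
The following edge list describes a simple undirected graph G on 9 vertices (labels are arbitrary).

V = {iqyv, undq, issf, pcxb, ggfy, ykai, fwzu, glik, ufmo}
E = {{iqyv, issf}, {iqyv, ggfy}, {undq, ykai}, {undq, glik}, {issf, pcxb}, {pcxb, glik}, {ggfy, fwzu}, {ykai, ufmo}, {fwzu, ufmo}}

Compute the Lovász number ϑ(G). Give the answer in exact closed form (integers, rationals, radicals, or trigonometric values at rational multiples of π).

deg(ggfy) = 2; N(ggfy) = {iqyv, fwzu}.
N(issf) = {iqyv, pcxb}, |N(issf)| = 2.
Vertex undq has 2 neighbors: ykai, glik.
N(pcxb) = {issf, glik}, |N(pcxb)| = 2.
deg(v) = 2 for all v (|V|=9); this is C_{9}, the 9-cycle.
A has 5 distinct eigenvalues ≈ [2.0, 1.532089, 0.347296, -1.0, -1.879385].
With N=9: ϑ(G) = 9·(-(-1)*2*cos(pi/9))/(2−(-2*cos(pi/9))) = 9*cos(pi/9)/(cos(pi/9) + 1).
= 4.360089581… (decimal).
Sandwich: α(G)=4 ≤ ϑ(G)=9*cos(pi/9)/(cos(pi/9) + 1) ≤ χ(Ḡ)=5 (both strict).

9*cos(pi/9)/(cos(pi/9) + 1)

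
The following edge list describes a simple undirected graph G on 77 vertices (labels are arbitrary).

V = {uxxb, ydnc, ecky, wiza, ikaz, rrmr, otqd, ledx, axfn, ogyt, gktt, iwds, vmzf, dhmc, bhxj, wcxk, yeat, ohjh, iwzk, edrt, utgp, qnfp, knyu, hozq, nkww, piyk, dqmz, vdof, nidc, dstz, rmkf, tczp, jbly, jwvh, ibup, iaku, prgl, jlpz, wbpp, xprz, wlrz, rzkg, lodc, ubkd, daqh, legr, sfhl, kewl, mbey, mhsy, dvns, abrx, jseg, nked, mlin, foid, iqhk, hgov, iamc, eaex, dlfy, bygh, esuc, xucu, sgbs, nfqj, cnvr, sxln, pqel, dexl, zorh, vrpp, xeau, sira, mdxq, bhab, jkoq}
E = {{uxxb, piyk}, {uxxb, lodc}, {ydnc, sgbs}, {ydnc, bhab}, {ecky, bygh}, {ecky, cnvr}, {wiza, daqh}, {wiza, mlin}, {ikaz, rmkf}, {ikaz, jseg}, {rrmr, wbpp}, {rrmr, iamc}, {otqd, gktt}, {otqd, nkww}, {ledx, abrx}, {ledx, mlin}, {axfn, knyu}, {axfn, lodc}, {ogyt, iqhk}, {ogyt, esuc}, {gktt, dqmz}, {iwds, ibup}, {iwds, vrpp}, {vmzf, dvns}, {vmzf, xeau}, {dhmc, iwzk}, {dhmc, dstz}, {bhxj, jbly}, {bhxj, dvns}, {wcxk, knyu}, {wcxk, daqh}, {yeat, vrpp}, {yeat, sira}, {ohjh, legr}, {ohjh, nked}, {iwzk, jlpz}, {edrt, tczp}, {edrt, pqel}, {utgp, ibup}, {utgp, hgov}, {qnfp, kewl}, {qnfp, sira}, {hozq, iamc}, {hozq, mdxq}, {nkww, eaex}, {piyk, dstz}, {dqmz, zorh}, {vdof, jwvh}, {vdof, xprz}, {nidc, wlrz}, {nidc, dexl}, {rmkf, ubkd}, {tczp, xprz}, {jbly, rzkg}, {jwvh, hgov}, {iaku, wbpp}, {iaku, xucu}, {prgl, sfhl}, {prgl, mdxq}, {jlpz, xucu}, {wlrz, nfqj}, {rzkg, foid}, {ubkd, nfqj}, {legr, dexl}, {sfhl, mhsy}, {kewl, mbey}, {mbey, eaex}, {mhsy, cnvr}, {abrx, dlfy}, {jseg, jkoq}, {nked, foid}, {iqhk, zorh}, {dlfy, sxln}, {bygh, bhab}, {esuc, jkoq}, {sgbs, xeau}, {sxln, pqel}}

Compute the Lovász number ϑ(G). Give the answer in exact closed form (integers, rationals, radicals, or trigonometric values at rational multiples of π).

77*cos(pi/77)/(cos(pi/77) + 1)

N(vmzf) = {dvns, xeau}, |N(vmzf)| = 2.
N(dexl) = {nidc, legr}, |N(dexl)| = 2.
deg(mhsy) = 2; N(mhsy) = {sfhl, cnvr}.
Vertex dhmc has 2 neighbors: iwzk, dstz.
Every vertex has degree 2 (N=77); connected 2-regular on 77 ⇒ C_{77}.
The 39 distinct eigenvalues: [2.0, 1.993345, 1.973425, 1.940372, 1.894406, 1.835833, 1.765043, 1.682507, 1.588774, 1.484468, 1.370283, 1.24698, 1.115377, 0.976352, 0.83083, 0.679779, 0.524203, 0.36514, 0.203646, 0.040797, -0.122323, -0.28463, -0.445042, -0.602492, -0.755933, -0.904344, -1.046736, -1.182162, -1.309721, -1.428565, -1.537901, -1.637003, -1.725211, -1.801938, -1.866673, -1.918986, -1.958528, -1.985037, -1.998336].
−77·(-2*cos(pi/77)) / ((2)−(-2*cos(pi/77))) = 77*cos(pi/77)/(cos(pi/77) + 1) = ϑ(G).
ϑ(G) ≈ 38.4840.
α=38, χ(Ḡ)=39; ϑ=77*cos(pi/77)/(cos(pi/77) + 1) lies between (both strict).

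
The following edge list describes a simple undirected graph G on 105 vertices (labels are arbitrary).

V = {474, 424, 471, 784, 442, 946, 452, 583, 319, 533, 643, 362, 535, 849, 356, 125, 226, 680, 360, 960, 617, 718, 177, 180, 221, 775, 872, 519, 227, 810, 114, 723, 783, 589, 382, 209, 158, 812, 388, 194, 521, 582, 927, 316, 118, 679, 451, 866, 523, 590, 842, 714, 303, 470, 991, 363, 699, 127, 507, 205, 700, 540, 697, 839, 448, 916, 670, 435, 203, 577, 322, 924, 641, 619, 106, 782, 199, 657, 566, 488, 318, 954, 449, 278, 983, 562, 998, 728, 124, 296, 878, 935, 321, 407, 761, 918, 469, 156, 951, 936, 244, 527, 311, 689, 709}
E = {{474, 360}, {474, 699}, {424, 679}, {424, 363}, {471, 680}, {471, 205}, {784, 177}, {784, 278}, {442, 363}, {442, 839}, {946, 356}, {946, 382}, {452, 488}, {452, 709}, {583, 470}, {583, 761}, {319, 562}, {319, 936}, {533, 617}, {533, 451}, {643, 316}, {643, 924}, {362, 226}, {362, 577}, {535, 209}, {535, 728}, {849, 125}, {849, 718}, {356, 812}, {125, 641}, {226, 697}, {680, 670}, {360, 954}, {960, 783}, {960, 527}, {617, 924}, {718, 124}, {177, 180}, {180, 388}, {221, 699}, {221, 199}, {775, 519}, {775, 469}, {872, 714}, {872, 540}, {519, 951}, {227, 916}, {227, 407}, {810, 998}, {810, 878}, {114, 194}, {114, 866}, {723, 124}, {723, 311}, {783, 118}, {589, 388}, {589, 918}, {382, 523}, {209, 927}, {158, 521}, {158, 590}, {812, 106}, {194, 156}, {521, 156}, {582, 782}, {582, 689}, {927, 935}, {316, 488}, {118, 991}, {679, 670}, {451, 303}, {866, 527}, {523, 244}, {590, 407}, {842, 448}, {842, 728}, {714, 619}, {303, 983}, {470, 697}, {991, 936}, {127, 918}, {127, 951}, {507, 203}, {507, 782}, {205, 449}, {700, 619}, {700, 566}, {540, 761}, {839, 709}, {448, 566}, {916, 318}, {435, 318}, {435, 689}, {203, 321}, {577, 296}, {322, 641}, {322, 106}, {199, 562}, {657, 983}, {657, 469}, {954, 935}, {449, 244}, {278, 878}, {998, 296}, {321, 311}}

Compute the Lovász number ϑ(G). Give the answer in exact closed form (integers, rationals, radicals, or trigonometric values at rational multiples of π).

105*cos(pi/105)/(cos(pi/105) + 1)

Vertex 209 has 2 neighbors: 535, 927.
N(488) = {452, 316}, |N(488)| = 2.
N(700) = {619, 566}, |N(700)| = 2.
Vertex 199 has 2 neighbors: 221, 562.
Regular of degree 2 on 105 vertices: a single 105-cycle (edge-transitive).
A has 53 distinct eigenvalues ≈ [2.0, 1.99642, 1.985694, 1.967859, 1.94298, 1.911146, 1.87247, 1.827091, 1.775172, 1.716898, 1.652478, 1.582142, 1.506143, 1.424752, 1.338261, 1.24698, 1.151234, 1.051368, 0.947737, 0.840714, 0.730682, 0.618034, 0.503174, 0.386512, 0.268467, 0.14946, 0.029919, -0.08973, -0.209057, -0.327636, -0.445042, -0.560855, -0.67466, -0.78605, -0.894626, -1.0, -1.101794, -1.199644, -1.293199, -1.382125, -1.466104, -1.544834, -1.618034, -1.685442, -1.746816, -1.801938, -1.850609, -1.892655, -1.927926, -1.956295, -1.977662, -1.991949, -1.999105].
ϑ = −N·λ_min/(λ_max−λ_min) = −105·(-2*cos(pi/105))/(2−(-2*cos(pi/105))) = 105*cos(pi/105)/(cos(pi/105) + 1).
≈ 52.48825 (to 5 d.p.).
Sandwich: α(G)=52 ≤ ϑ(G)=105*cos(pi/105)/(cos(pi/105) + 1) ≤ χ(Ḡ)=53 (both strict).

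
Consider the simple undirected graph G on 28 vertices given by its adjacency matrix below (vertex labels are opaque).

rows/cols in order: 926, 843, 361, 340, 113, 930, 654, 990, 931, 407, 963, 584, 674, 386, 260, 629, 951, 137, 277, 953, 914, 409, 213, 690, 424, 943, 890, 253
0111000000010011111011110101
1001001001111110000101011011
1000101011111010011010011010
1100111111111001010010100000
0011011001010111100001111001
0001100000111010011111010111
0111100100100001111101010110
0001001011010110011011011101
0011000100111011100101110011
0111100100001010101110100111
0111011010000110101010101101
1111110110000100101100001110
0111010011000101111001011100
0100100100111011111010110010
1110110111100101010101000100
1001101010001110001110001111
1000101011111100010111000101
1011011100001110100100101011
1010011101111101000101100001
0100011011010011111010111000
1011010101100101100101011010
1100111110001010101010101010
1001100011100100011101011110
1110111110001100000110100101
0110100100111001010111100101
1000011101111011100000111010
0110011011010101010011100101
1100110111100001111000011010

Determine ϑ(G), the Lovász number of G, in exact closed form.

Vertex 953 has 15 neighbors: 843, 930, 654, 931, 407, 584, 260, 629, 951, 137, 277, 914, 213, 690, 424.
Vertex 629 has 15 neighbors: 926, 340, 113, 654, 931, 674, 386, 260, 277, 953, 914, 424, 943, 890, 253.
Vertex 931 has 15 neighbors: 361, 340, 990, 963, 584, 674, 260, 629, 951, 953, 409, 213, 690, 890, 253.
deg(990) = 15; N(990) = {340, 654, 931, 407, 584, 386, 260, 137, 277, 914, 409, 690, 424, 943, 253}.
28-vertex 15-regular graph: Kneser K(8,2) on C(8,2)=28 vertices.
A has 3 distinct eigenvalues ≈ [15.0, 1.0, -5.0].
ϑ = −N·λ_min/(λ_max−λ_min) = −28·(-5)/(15−(-5)) = 7.
= 7.0000000… (decimal).

7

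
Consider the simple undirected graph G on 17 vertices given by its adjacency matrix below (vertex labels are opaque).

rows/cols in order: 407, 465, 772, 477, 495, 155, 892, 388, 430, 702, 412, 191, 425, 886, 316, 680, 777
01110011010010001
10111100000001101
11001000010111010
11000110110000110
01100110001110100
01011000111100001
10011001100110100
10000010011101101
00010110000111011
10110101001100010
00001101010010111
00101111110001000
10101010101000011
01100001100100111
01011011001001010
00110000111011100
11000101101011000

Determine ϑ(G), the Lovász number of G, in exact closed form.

deg(412) = 8; N(412) = {495, 155, 388, 702, 425, 316, 680, 777}.
N(772) = {407, 465, 495, 702, 191, 425, 886, 680}, |N(772)| = 8.
deg(886) = 8; N(886) = {465, 772, 388, 430, 191, 316, 680, 777}.
N(155) = {465, 477, 495, 430, 702, 412, 191, 777}, |N(155)| = 8.
17-vertex 8-regular graph: strongly regular (17,8,3,4).
The 3 distinct eigenvalues: [8.0, 1.562, -2.562].
−17·(-sqrt(17)/2 - 1/2) / ((8)−(-sqrt(17)/2 - 1/2)) = sqrt(17) = ϑ(G).
Numerically 4.1231056.

sqrt(17)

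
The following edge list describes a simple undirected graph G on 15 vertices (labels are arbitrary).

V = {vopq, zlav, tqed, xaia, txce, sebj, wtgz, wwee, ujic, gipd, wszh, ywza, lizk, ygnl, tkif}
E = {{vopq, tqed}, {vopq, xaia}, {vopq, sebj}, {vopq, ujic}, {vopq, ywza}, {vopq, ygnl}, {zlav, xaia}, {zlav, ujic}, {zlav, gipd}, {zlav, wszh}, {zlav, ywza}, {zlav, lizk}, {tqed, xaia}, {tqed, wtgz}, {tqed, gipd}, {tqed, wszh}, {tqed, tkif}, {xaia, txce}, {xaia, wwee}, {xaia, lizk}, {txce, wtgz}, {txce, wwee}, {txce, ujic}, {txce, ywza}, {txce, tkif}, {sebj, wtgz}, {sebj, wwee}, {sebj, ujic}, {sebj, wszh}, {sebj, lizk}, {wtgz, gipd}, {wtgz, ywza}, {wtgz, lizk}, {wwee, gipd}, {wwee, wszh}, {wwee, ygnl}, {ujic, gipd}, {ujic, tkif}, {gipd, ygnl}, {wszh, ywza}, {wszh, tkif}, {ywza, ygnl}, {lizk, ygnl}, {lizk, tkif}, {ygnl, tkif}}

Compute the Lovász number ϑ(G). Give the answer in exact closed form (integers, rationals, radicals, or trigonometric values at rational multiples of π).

Vertex tkif has 6 neighbors: tqed, txce, ujic, wszh, lizk, ygnl.
N(ygnl) = {vopq, wwee, gipd, ywza, lizk, tkif}, |N(ygnl)| = 6.
Vertex wszh has 6 neighbors: zlav, tqed, sebj, wwee, ywza, tkif.
N(xaia) = {vopq, zlav, tqed, txce, wwee, lizk}, |N(xaia)| = 6.
15-vertex 6-regular graph: Kneser-type, 2-subsets of [6].
spec(A) ≈ [6.0, 1.0, -3.0] (distinct, 3 d.p.).
Lovász: ϑ = −15(-3)/(6+-1*(-3)) = 5.
ϑ(G) ≈ 5.0000.

5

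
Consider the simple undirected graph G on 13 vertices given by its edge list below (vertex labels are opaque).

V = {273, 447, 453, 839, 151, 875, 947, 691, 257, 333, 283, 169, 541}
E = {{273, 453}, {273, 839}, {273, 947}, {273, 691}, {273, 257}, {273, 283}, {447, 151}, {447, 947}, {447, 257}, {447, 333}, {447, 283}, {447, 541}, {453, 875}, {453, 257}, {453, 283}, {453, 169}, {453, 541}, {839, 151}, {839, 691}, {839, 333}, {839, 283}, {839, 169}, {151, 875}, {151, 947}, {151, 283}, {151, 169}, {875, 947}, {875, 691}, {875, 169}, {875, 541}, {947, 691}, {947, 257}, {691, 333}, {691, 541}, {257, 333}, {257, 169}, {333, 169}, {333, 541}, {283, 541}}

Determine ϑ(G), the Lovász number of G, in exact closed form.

sqrt(13)

N(947) = {273, 447, 151, 875, 691, 257}, |N(947)| = 6.
deg(691) = 6; N(691) = {273, 839, 875, 947, 333, 541}.
Vertex 273 has 6 neighbors: 453, 839, 947, 691, 257, 283.
Vertex 333 has 6 neighbors: 447, 839, 691, 257, 169, 541.
6-regular, N=13; Paley(13): SR with (k,λ,μ)=(6,2,3).
The 3 distinct eigenvalues: [6.0, 1.302776, -2.302776].
λ_max=6, λ_min=-sqrt(13)/2 - 1/2; ϑ = −13·λ_min/(λ_max−λ_min) = sqrt(13).
ϑ(G) ≈ 3.60555128.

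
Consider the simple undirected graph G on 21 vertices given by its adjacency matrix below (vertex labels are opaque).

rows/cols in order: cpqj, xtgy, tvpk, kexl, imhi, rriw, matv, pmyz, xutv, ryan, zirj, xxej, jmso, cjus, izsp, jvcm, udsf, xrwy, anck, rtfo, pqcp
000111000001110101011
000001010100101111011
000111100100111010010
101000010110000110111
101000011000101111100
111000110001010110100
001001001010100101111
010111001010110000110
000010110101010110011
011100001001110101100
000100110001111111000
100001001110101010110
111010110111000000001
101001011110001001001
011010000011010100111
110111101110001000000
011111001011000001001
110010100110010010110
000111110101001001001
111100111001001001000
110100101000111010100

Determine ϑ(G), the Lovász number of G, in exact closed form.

deg(anck) = 10; N(anck) = {kexl, imhi, rriw, matv, pmyz, ryan, xxej, izsp, xrwy, pqcp}.
Vertex kexl has 10 neighbors: cpqj, tvpk, pmyz, ryan, zirj, jvcm, udsf, anck, rtfo, pqcp.
Vertex jvcm has 10 neighbors: cpqj, xtgy, kexl, imhi, rriw, matv, xutv, ryan, zirj, izsp.
N(zirj) = {kexl, matv, pmyz, xxej, jmso, cjus, izsp, jvcm, udsf, xrwy}, |N(zirj)| = 10.
Every vertex has degree 10 (N=21); Kneser K(7,2) on C(7,2)=21 vertices.
The 3 distinct eigenvalues: [10.0, 1.0, -4.0].
−21·(-4) / ((10)−(-4)) = 6 = ϑ(G).
≈ 6.000000 (to 6 d.p.).

6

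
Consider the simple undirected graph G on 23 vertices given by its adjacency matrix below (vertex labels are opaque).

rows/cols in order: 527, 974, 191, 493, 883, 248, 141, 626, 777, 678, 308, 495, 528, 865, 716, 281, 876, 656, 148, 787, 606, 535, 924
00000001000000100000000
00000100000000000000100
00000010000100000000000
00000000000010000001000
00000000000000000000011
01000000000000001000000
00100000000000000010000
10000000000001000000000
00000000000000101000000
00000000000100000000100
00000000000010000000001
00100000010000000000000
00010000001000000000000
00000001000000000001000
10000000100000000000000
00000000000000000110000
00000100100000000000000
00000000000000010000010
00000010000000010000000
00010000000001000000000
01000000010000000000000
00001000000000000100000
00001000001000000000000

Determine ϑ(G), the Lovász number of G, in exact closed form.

23*cos(pi/23)/(cos(pi/23) + 1)

deg(281) = 2; N(281) = {656, 148}.
N(495) = {191, 678}, |N(495)| = 2.
Vertex 493 has 2 neighbors: 528, 787.
N(191) = {141, 495}, |N(191)| = 2.
Regular of degree 2 on 23 vertices: the odd cycle C_{23}.
spec(A) ≈ [2.0, 1.926, 1.709, 1.365, 0.92, 0.407, -0.136, -0.67, -1.153, -1.551, -1.834, -1.981] (distinct, 3 d.p.).
Lovász: ϑ = −23(-2*cos(pi/23))/(2+-(-1)*2*cos(pi/23)) = 23*cos(pi/23)/(cos(pi/23) + 1).
ϑ(G) ≈ 11.4462.
Lovász sandwich 11 ≤ 23*cos(pi/23)/(cos(pi/23) + 1) ≤ 12: both strict.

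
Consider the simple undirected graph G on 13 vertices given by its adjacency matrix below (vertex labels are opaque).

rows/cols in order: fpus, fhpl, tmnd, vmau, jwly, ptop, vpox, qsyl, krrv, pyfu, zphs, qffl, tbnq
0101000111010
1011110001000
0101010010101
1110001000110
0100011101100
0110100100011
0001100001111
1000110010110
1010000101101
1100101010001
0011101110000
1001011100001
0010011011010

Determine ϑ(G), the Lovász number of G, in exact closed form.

sqrt(13)

Vertex qsyl has 6 neighbors: fpus, jwly, ptop, krrv, zphs, qffl.
Vertex vmau has 6 neighbors: fpus, fhpl, tmnd, vpox, zphs, qffl.
N(pyfu) = {fpus, fhpl, jwly, vpox, krrv, tbnq}, |N(pyfu)| = 6.
N(ptop) = {fhpl, tmnd, jwly, qsyl, qffl, tbnq}, |N(ptop)| = 6.
G on 13 vertices is 6-regular; Paley(13): SR with (k,λ,μ)=(6,2,3).
A has 3 distinct eigenvalues ≈ [6.0, 1.3028, -2.3028].
Lovász: ϑ = −13(-sqrt(13)/2 - 1/2)/(6+-(-sqrt(13)/2 - 1/2)) = sqrt(13).
≈ 3.6055513 (to 7 d.p.).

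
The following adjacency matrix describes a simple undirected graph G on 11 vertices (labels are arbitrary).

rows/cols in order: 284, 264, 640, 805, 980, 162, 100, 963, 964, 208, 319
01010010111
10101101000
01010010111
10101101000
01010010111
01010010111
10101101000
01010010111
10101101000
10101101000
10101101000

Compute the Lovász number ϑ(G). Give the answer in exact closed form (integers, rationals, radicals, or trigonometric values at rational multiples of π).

6

N(162) = {264, 805, 100, 964, 208, 319}, |N(162)| = 6.
N(208) = {284, 640, 980, 162, 963}, |N(208)| = 5.
Vertex 100 has 5 neighbors: 284, 640, 980, 162, 963.
deg(963) = 6; N(963) = {264, 805, 100, 964, 208, 319}.
G = K_{6,5}: α = 6 = χ(Ḡ), so ϑ = 6.
≈ 6.00000 (to 5 d.p.).
α=6, χ(Ḡ)=6; ϑ=6 lies between (collapsed).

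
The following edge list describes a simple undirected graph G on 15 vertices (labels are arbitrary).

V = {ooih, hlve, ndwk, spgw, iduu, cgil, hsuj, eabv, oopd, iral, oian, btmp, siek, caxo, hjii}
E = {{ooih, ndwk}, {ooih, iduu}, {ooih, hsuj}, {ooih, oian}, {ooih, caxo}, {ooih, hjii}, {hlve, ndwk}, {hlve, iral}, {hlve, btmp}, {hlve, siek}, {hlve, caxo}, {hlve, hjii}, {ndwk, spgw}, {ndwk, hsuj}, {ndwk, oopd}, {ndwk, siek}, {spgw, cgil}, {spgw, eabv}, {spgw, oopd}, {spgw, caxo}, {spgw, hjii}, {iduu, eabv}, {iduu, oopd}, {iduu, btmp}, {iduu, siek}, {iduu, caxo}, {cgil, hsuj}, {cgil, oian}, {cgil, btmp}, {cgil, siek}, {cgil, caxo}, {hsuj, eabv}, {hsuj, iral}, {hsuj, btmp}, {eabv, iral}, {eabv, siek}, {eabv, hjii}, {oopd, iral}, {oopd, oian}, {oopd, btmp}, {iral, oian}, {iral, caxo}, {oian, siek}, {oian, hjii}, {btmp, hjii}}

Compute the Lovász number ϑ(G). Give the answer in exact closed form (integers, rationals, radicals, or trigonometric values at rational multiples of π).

5

Vertex ooih has 6 neighbors: ndwk, iduu, hsuj, oian, caxo, hjii.
Vertex spgw has 6 neighbors: ndwk, cgil, eabv, oopd, caxo, hjii.
N(ndwk) = {ooih, hlve, spgw, hsuj, oopd, siek}, |N(ndwk)| = 6.
deg(btmp) = 6; N(btmp) = {hlve, iduu, cgil, hsuj, oopd, hjii}.
Every vertex has degree 6 (N=15); Kneser K(6,2) on C(6,2)=15 vertices.
spec(A) ≈ [6.0, 1.0, -3.0] (distinct, 5 d.p.).
With N=15: ϑ(G) = 15·(-1*(-3))/(6−(-3)) = 5.
Numerically 5.0000000.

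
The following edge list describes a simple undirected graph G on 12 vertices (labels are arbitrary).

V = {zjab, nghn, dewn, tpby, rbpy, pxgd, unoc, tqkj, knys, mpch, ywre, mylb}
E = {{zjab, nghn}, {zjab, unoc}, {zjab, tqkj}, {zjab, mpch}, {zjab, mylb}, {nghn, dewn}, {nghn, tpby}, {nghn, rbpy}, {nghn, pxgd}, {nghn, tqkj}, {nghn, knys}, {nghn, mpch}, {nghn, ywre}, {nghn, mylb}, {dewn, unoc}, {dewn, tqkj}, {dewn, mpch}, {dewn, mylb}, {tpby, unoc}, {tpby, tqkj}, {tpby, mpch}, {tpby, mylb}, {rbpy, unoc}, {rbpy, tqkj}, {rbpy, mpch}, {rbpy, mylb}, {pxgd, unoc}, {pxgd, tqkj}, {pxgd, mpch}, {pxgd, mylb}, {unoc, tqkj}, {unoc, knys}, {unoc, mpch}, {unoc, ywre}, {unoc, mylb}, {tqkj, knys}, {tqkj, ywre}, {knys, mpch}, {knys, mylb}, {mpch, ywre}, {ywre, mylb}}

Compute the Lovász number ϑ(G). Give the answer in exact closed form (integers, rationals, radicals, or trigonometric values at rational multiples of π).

7

N(dewn) = {nghn, unoc, tqkj, mpch, mylb}, |N(dewn)| = 5.
deg(zjab) = 5; N(zjab) = {nghn, unoc, tqkj, mpch, mylb}.
deg(rbpy) = 5; N(rbpy) = {nghn, unoc, tqkj, mpch, mylb}.
Vertex tqkj has 9 neighbors: zjab, nghn, dewn, tpby, rbpy, pxgd, unoc, knys, ywre.
K_{7,3,2} (perfect); ϑ(G) = α(G) = max{7,3,2} = 7.
ϑ(G) ≈ 7.0000.
7 ≤ 7 ≤ 7: collapsed.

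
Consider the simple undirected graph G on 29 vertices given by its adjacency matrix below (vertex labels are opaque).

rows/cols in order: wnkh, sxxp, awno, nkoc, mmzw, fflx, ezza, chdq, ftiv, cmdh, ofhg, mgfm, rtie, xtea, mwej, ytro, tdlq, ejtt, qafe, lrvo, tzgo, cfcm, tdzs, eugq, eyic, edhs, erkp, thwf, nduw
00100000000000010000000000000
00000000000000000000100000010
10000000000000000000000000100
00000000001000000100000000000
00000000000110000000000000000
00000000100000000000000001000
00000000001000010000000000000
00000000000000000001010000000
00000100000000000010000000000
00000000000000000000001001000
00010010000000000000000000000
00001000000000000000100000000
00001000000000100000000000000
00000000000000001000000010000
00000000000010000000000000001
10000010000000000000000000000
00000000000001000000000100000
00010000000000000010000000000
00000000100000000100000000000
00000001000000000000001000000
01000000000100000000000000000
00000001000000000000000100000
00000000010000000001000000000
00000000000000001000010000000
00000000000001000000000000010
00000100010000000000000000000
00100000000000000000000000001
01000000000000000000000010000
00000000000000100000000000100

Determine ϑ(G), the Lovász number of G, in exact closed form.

deg(tdzs) = 2; N(tdzs) = {cmdh, lrvo}.
N(mgfm) = {mmzw, tzgo}, |N(mgfm)| = 2.
deg(xtea) = 2; N(xtea) = {tdlq, eyic}.
Vertex cfcm has 2 neighbors: chdq, eugq.
deg(v) = 2 for all v (|V|=29); the odd cycle C_{29}.
Distinct eigenvalues (to 5 d.p.): [2.0, 1.95324, 1.81515, 1.59219, 1.29477, 0.93682, 0.53506, 0.10828, -0.32356, -0.74028, -1.12237, -1.45199, -1.71371, -1.89531, -1.98828].
−29·(-2*cos(pi/29)) / ((2)−(-2*cos(pi/29))) = 29*cos(pi/29)/(cos(pi/29) + 1) = ϑ(G).
= 14.45738… (decimal).
14 ≤ 29*cos(pi/29)/(cos(pi/29) + 1) ≤ 15: both strict.

29*cos(pi/29)/(cos(pi/29) + 1)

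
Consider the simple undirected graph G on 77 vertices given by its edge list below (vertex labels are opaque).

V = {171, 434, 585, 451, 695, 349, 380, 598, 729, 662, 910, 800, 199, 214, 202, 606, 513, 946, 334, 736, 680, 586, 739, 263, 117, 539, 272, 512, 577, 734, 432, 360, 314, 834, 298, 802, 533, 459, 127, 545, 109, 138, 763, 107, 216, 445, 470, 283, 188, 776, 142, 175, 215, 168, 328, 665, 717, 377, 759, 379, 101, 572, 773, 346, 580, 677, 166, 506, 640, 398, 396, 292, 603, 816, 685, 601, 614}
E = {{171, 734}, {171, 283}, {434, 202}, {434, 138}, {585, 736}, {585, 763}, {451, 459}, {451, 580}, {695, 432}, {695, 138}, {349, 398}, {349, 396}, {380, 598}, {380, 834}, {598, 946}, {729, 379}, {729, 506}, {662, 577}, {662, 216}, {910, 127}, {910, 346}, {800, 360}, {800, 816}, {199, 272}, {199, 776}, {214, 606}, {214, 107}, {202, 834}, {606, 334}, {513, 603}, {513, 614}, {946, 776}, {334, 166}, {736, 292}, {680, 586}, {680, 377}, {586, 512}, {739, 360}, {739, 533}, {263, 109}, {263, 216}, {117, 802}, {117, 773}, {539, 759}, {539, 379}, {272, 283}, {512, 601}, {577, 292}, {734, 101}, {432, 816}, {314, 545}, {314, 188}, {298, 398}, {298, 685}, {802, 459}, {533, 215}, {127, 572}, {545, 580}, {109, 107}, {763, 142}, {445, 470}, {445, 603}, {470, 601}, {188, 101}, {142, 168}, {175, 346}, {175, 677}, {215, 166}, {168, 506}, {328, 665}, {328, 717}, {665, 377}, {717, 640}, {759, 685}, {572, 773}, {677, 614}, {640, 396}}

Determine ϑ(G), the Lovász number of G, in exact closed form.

77*cos(pi/77)/(cos(pi/77) + 1)

deg(539) = 2; N(539) = {759, 379}.
deg(377) = 2; N(377) = {680, 665}.
N(470) = {445, 601}, |N(470)| = 2.
Vertex 334 has 2 neighbors: 606, 166.
deg(v) = 2 for all v (|V|=77); connected 2-regular on 77 ⇒ C_{77}.
Distinct eigenvalues (to 3 d.p.): [2.0, 1.993, 1.973, 1.94, 1.894, 1.836, 1.765, 1.683, 1.589, 1.484, 1.37, 1.247, 1.115, 0.976, 0.831, 0.68, 0.524, 0.365, 0.204, 0.041, -0.122, -0.285, -0.445, -0.602, -0.756, -0.904, -1.047, -1.182, -1.31, -1.429, -1.538, -1.637, -1.725, -1.802, -1.867, -1.919, -1.959, -1.985, -1.998].
With N=77: ϑ(G) = 77·(-(-1)*2*cos(pi/77))/(2−(-2*cos(pi/77))) = 77*cos(pi/77)/(cos(pi/77) + 1).
ϑ(G) ≈ 38.483973.
Lovász sandwich 38 ≤ 77*cos(pi/77)/(cos(pi/77) + 1) ≤ 39: both strict.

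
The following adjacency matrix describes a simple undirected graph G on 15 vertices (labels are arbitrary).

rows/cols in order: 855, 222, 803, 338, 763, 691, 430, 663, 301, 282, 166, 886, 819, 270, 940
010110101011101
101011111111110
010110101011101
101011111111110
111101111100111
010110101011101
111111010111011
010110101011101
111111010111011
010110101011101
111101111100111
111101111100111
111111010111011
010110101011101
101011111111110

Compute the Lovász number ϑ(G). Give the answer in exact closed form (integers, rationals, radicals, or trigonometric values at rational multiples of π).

deg(763) = 12; N(763) = {855, 222, 803, 338, 691, 430, 663, 301, 282, 819, 270, 940}.
deg(338) = 12; N(338) = {855, 803, 763, 691, 430, 663, 301, 282, 166, 886, 819, 270}.
Vertex 166 has 12 neighbors: 855, 222, 803, 338, 691, 430, 663, 301, 282, 819, 270, 940.
Vertex 663 has 9 neighbors: 222, 338, 763, 430, 301, 166, 886, 819, 940.
Complete 4-partite, parts [6, 3, 3, 3]: perfect, ϑ = α = 6.
ϑ(G) ≈ 6.000000000.
Lovász sandwich 6 ≤ 6 ≤ 6: collapsed.

6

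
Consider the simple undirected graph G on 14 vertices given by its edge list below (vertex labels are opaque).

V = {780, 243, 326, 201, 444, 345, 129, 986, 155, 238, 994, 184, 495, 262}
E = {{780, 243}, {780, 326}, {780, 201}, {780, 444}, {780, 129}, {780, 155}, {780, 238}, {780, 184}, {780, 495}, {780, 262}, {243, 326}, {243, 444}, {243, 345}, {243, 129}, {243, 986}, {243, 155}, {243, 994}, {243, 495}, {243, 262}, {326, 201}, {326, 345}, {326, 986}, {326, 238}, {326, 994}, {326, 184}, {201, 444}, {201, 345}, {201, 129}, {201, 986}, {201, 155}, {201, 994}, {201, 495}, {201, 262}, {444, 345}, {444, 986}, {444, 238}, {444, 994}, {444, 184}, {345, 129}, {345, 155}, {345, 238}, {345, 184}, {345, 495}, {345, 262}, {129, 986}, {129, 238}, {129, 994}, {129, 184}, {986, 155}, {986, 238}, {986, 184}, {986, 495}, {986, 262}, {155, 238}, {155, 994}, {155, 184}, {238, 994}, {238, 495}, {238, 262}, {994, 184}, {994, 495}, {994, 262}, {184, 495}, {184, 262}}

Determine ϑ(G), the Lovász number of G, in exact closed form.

6

deg(238) = 10; N(238) = {780, 326, 444, 345, 129, 986, 155, 994, 495, 262}.
deg(243) = 10; N(243) = {780, 326, 444, 345, 129, 986, 155, 994, 495, 262}.
N(201) = {780, 326, 444, 345, 129, 986, 155, 994, 495, 262}, |N(201)| = 10.
N(345) = {243, 326, 201, 444, 129, 155, 238, 184, 495, 262}, |N(345)| = 10.
3 parts of sizes [6, 4, 4]; α(G) = 6 = ϑ (perfect).
= 6.0000… (decimal).
α=6, χ(Ḡ)=6; ϑ=6 lies between (collapsed).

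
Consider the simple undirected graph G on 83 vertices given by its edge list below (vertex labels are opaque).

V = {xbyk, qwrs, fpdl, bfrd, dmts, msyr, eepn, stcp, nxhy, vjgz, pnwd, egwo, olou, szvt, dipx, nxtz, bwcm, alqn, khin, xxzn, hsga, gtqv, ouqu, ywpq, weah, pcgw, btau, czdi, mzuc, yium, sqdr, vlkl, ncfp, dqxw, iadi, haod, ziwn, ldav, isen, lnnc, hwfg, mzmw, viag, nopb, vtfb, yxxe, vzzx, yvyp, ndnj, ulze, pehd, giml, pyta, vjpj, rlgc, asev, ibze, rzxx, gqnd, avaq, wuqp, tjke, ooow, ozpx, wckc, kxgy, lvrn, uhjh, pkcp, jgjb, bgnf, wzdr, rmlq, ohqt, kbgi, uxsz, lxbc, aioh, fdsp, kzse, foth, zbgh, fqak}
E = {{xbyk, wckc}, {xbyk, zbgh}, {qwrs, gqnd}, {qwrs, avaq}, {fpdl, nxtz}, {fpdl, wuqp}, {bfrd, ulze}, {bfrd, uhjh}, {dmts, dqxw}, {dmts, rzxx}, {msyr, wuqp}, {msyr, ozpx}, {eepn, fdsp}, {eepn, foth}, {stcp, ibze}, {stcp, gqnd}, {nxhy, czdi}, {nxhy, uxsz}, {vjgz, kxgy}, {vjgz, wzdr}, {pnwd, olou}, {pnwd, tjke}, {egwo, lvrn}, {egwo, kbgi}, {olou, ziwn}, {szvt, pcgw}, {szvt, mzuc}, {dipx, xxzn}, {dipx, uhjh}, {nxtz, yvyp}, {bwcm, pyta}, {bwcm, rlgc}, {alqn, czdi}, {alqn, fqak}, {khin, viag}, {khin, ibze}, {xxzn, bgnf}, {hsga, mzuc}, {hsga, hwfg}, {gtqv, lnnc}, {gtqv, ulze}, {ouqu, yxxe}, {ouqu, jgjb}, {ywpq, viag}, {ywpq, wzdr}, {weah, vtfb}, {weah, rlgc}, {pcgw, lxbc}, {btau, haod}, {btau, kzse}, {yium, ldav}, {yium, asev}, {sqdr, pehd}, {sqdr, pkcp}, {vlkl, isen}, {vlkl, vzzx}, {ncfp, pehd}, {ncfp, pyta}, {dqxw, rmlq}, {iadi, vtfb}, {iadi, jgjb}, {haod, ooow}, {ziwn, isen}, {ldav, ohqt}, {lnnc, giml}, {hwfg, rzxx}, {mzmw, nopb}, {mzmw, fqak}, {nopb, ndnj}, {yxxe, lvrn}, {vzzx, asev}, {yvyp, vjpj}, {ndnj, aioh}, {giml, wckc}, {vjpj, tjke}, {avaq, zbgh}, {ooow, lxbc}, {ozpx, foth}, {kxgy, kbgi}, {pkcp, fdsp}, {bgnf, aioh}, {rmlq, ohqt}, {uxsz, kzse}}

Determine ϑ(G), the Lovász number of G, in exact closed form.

deg(ldav) = 2; N(ldav) = {yium, ohqt}.
Vertex weah has 2 neighbors: vtfb, rlgc.
N(dipx) = {xxzn, uhjh}, |N(dipx)| = 2.
deg(hsga) = 2; N(hsga) = {mzuc, hwfg}.
Every vertex has degree 2 (N=83); a single 83-cycle (edge-transitive).
A has 42 distinct eigenvalues ≈ [2.0, 1.994272, 1.977121, 1.948645, 1.909008, 1.858436, 1.797219, 1.725708, 1.644312, 1.553498, 1.453785, 1.345745, 1.229997, 1.107203, 0.978068, 0.84333, 0.703762, 0.560163, 0.413355, 0.264179, 0.113491, -0.037848, -0.18897, -0.33901, -0.487108, -0.632415, -0.774101, -0.911352, -1.043383, -1.169438, -1.288794, -1.400768, -1.504719, -1.600051, -1.686218, -1.762726, -1.829138, -1.885072, -1.930209, -1.96429, -1.98712, -1.998568].
Lovász: ϑ = −83(-2*cos(pi/83))/(2+-(-1)*2*cos(pi/83)) = 83*cos(pi/83)/(cos(pi/83) + 1).
ϑ(G) ≈ 41.48513259.
41 ≤ 83*cos(pi/83)/(cos(pi/83) + 1) ≤ 42: both strict.

83*cos(pi/83)/(cos(pi/83) + 1)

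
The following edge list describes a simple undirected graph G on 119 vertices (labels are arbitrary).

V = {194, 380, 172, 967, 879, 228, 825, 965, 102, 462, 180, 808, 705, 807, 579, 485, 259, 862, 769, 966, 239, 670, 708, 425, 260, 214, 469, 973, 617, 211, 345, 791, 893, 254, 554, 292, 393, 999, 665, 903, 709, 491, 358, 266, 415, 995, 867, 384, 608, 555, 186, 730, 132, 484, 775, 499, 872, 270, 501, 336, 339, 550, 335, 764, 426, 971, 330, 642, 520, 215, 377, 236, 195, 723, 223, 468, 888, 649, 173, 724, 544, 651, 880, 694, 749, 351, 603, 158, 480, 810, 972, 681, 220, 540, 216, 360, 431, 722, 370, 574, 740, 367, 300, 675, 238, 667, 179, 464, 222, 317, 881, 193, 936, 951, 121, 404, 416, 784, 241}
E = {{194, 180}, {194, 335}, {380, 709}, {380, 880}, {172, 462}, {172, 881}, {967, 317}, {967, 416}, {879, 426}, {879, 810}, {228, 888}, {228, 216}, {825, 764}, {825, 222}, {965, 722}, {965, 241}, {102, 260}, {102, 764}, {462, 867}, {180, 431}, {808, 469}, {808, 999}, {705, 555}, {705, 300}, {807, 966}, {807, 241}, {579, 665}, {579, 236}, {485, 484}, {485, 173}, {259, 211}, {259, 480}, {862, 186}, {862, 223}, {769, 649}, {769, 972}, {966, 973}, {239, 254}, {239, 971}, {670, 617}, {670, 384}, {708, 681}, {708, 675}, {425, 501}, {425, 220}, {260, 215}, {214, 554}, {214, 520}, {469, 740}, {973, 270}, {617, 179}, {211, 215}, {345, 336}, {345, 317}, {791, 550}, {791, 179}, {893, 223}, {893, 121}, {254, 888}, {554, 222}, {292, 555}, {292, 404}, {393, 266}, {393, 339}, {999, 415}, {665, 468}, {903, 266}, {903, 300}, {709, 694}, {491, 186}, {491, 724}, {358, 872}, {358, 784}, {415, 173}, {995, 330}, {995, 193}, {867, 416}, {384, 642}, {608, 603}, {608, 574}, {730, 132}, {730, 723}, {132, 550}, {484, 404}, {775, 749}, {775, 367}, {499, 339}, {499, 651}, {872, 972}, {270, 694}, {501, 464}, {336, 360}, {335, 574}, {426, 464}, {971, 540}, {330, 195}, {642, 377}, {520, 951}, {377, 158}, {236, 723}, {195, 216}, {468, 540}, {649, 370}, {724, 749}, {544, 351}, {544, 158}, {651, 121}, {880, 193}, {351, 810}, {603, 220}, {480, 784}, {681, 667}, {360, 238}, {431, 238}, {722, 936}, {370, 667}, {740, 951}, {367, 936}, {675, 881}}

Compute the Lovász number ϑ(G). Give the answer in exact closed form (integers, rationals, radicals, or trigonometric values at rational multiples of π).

119*cos(pi/119)/(cos(pi/119) + 1)

N(236) = {579, 723}, |N(236)| = 2.
Vertex 222 has 2 neighbors: 825, 554.
deg(675) = 2; N(675) = {708, 881}.
deg(555) = 2; N(555) = {705, 292}.
2-regular, N=119; a single 119-cycle (edge-transitive).
A has 60 distinct eigenvalues ≈ [2.0, 1.9972, 1.9889, 1.975, 1.9556, 1.9307, 1.9005, 1.8649, 1.8242, 1.7784, 1.7276, 1.672, 1.6118, 1.5471, 1.478, 1.4048, 1.3278, 1.247, 1.1627, 1.0752, 0.9847, 0.8915, 0.7957, 0.6978, 0.5979, 0.4964, 0.3934, 0.2894, 0.1845, 0.0792, -0.0264, -0.1319, -0.237, -0.3415, -0.445, -0.5473, -0.6481, -0.747, -0.8439, -0.9384, -1.0303, -1.1194, -1.2053, -1.2878, -1.3668, -1.4419, -1.5131, -1.58, -1.6425, -1.7004, -1.7536, -1.8019, -1.8452, -1.8834, -1.9163, -1.9438, -1.9659, -1.9826, -1.9937, -1.9993].
ϑ = −N·λ_min/(λ_max−λ_min) = −119·(-2*cos(pi/119))/(2−(-2*cos(pi/119))) = 119*cos(pi/119)/(cos(pi/119) + 1).
ϑ(G) ≈ 59.489631564.
Sandwich: α(G)=59 ≤ ϑ(G)=119*cos(pi/119)/(cos(pi/119) + 1) ≤ χ(Ḡ)=60 (both strict).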